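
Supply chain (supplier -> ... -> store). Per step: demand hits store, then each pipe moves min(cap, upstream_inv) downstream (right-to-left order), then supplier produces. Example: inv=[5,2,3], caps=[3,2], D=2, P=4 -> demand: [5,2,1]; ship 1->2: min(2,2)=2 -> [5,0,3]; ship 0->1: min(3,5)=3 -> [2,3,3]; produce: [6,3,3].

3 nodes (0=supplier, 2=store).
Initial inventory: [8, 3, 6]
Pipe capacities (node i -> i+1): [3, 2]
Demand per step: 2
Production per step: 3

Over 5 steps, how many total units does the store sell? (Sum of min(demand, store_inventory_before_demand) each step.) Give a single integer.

Answer: 10

Derivation:
Step 1: sold=2 (running total=2) -> [8 4 6]
Step 2: sold=2 (running total=4) -> [8 5 6]
Step 3: sold=2 (running total=6) -> [8 6 6]
Step 4: sold=2 (running total=8) -> [8 7 6]
Step 5: sold=2 (running total=10) -> [8 8 6]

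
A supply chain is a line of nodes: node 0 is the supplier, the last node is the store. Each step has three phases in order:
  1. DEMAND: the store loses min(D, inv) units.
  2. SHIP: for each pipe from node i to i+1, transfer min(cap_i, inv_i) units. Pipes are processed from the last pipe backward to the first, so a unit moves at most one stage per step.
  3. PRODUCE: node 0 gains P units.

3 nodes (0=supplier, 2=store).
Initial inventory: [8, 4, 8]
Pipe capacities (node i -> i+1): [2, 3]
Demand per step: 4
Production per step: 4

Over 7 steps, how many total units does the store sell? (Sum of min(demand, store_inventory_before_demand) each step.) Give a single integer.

Step 1: sold=4 (running total=4) -> [10 3 7]
Step 2: sold=4 (running total=8) -> [12 2 6]
Step 3: sold=4 (running total=12) -> [14 2 4]
Step 4: sold=4 (running total=16) -> [16 2 2]
Step 5: sold=2 (running total=18) -> [18 2 2]
Step 6: sold=2 (running total=20) -> [20 2 2]
Step 7: sold=2 (running total=22) -> [22 2 2]

Answer: 22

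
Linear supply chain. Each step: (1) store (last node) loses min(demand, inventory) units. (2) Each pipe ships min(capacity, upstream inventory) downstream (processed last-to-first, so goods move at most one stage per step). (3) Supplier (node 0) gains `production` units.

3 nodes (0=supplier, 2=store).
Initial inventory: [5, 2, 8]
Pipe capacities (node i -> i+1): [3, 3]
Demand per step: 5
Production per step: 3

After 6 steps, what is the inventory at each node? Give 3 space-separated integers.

Step 1: demand=5,sold=5 ship[1->2]=2 ship[0->1]=3 prod=3 -> inv=[5 3 5]
Step 2: demand=5,sold=5 ship[1->2]=3 ship[0->1]=3 prod=3 -> inv=[5 3 3]
Step 3: demand=5,sold=3 ship[1->2]=3 ship[0->1]=3 prod=3 -> inv=[5 3 3]
Step 4: demand=5,sold=3 ship[1->2]=3 ship[0->1]=3 prod=3 -> inv=[5 3 3]
Step 5: demand=5,sold=3 ship[1->2]=3 ship[0->1]=3 prod=3 -> inv=[5 3 3]
Step 6: demand=5,sold=3 ship[1->2]=3 ship[0->1]=3 prod=3 -> inv=[5 3 3]

5 3 3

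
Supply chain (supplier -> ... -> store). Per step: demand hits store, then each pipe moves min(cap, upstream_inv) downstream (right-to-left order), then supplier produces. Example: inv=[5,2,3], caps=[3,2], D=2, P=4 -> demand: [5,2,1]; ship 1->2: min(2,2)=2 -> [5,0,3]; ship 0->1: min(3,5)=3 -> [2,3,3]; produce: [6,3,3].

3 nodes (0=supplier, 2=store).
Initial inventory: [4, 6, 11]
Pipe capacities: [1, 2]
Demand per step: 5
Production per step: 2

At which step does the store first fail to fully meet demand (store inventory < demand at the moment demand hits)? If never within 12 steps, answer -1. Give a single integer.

Step 1: demand=5,sold=5 ship[1->2]=2 ship[0->1]=1 prod=2 -> [5 5 8]
Step 2: demand=5,sold=5 ship[1->2]=2 ship[0->1]=1 prod=2 -> [6 4 5]
Step 3: demand=5,sold=5 ship[1->2]=2 ship[0->1]=1 prod=2 -> [7 3 2]
Step 4: demand=5,sold=2 ship[1->2]=2 ship[0->1]=1 prod=2 -> [8 2 2]
Step 5: demand=5,sold=2 ship[1->2]=2 ship[0->1]=1 prod=2 -> [9 1 2]
Step 6: demand=5,sold=2 ship[1->2]=1 ship[0->1]=1 prod=2 -> [10 1 1]
Step 7: demand=5,sold=1 ship[1->2]=1 ship[0->1]=1 prod=2 -> [11 1 1]
Step 8: demand=5,sold=1 ship[1->2]=1 ship[0->1]=1 prod=2 -> [12 1 1]
Step 9: demand=5,sold=1 ship[1->2]=1 ship[0->1]=1 prod=2 -> [13 1 1]
Step 10: demand=5,sold=1 ship[1->2]=1 ship[0->1]=1 prod=2 -> [14 1 1]
Step 11: demand=5,sold=1 ship[1->2]=1 ship[0->1]=1 prod=2 -> [15 1 1]
Step 12: demand=5,sold=1 ship[1->2]=1 ship[0->1]=1 prod=2 -> [16 1 1]
First stockout at step 4

4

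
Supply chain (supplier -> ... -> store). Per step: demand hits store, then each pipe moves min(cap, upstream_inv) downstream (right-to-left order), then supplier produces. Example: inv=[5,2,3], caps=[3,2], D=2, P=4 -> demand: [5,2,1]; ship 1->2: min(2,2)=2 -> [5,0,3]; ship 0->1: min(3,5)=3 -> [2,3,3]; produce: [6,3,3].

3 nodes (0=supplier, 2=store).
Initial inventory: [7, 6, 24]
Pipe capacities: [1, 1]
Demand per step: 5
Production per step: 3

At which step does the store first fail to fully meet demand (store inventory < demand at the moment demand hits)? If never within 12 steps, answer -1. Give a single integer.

Step 1: demand=5,sold=5 ship[1->2]=1 ship[0->1]=1 prod=3 -> [9 6 20]
Step 2: demand=5,sold=5 ship[1->2]=1 ship[0->1]=1 prod=3 -> [11 6 16]
Step 3: demand=5,sold=5 ship[1->2]=1 ship[0->1]=1 prod=3 -> [13 6 12]
Step 4: demand=5,sold=5 ship[1->2]=1 ship[0->1]=1 prod=3 -> [15 6 8]
Step 5: demand=5,sold=5 ship[1->2]=1 ship[0->1]=1 prod=3 -> [17 6 4]
Step 6: demand=5,sold=4 ship[1->2]=1 ship[0->1]=1 prod=3 -> [19 6 1]
Step 7: demand=5,sold=1 ship[1->2]=1 ship[0->1]=1 prod=3 -> [21 6 1]
Step 8: demand=5,sold=1 ship[1->2]=1 ship[0->1]=1 prod=3 -> [23 6 1]
Step 9: demand=5,sold=1 ship[1->2]=1 ship[0->1]=1 prod=3 -> [25 6 1]
Step 10: demand=5,sold=1 ship[1->2]=1 ship[0->1]=1 prod=3 -> [27 6 1]
Step 11: demand=5,sold=1 ship[1->2]=1 ship[0->1]=1 prod=3 -> [29 6 1]
Step 12: demand=5,sold=1 ship[1->2]=1 ship[0->1]=1 prod=3 -> [31 6 1]
First stockout at step 6

6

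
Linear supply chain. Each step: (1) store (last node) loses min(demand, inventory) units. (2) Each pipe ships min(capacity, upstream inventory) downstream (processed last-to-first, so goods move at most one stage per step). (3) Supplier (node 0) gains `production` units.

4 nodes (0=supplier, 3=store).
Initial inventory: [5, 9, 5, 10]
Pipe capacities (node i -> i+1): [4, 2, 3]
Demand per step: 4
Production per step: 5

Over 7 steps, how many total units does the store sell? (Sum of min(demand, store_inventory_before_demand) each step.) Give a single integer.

Answer: 25

Derivation:
Step 1: sold=4 (running total=4) -> [6 11 4 9]
Step 2: sold=4 (running total=8) -> [7 13 3 8]
Step 3: sold=4 (running total=12) -> [8 15 2 7]
Step 4: sold=4 (running total=16) -> [9 17 2 5]
Step 5: sold=4 (running total=20) -> [10 19 2 3]
Step 6: sold=3 (running total=23) -> [11 21 2 2]
Step 7: sold=2 (running total=25) -> [12 23 2 2]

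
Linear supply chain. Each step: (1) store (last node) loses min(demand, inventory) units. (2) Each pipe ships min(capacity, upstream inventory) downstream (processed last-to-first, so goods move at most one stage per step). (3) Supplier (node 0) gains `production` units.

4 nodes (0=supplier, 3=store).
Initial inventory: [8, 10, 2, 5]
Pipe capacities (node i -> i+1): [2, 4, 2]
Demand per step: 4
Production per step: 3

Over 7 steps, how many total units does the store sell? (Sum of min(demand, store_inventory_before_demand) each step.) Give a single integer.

Step 1: sold=4 (running total=4) -> [9 8 4 3]
Step 2: sold=3 (running total=7) -> [10 6 6 2]
Step 3: sold=2 (running total=9) -> [11 4 8 2]
Step 4: sold=2 (running total=11) -> [12 2 10 2]
Step 5: sold=2 (running total=13) -> [13 2 10 2]
Step 6: sold=2 (running total=15) -> [14 2 10 2]
Step 7: sold=2 (running total=17) -> [15 2 10 2]

Answer: 17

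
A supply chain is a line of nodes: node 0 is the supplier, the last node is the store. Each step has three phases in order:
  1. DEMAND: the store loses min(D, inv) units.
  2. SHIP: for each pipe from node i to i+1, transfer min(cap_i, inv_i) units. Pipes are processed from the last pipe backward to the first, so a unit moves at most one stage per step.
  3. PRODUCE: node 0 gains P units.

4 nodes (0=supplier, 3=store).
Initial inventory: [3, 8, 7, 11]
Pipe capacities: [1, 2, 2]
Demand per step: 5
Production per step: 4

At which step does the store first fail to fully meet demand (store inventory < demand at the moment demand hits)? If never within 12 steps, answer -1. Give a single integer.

Step 1: demand=5,sold=5 ship[2->3]=2 ship[1->2]=2 ship[0->1]=1 prod=4 -> [6 7 7 8]
Step 2: demand=5,sold=5 ship[2->3]=2 ship[1->2]=2 ship[0->1]=1 prod=4 -> [9 6 7 5]
Step 3: demand=5,sold=5 ship[2->3]=2 ship[1->2]=2 ship[0->1]=1 prod=4 -> [12 5 7 2]
Step 4: demand=5,sold=2 ship[2->3]=2 ship[1->2]=2 ship[0->1]=1 prod=4 -> [15 4 7 2]
Step 5: demand=5,sold=2 ship[2->3]=2 ship[1->2]=2 ship[0->1]=1 prod=4 -> [18 3 7 2]
Step 6: demand=5,sold=2 ship[2->3]=2 ship[1->2]=2 ship[0->1]=1 prod=4 -> [21 2 7 2]
Step 7: demand=5,sold=2 ship[2->3]=2 ship[1->2]=2 ship[0->1]=1 prod=4 -> [24 1 7 2]
Step 8: demand=5,sold=2 ship[2->3]=2 ship[1->2]=1 ship[0->1]=1 prod=4 -> [27 1 6 2]
Step 9: demand=5,sold=2 ship[2->3]=2 ship[1->2]=1 ship[0->1]=1 prod=4 -> [30 1 5 2]
Step 10: demand=5,sold=2 ship[2->3]=2 ship[1->2]=1 ship[0->1]=1 prod=4 -> [33 1 4 2]
Step 11: demand=5,sold=2 ship[2->3]=2 ship[1->2]=1 ship[0->1]=1 prod=4 -> [36 1 3 2]
Step 12: demand=5,sold=2 ship[2->3]=2 ship[1->2]=1 ship[0->1]=1 prod=4 -> [39 1 2 2]
First stockout at step 4

4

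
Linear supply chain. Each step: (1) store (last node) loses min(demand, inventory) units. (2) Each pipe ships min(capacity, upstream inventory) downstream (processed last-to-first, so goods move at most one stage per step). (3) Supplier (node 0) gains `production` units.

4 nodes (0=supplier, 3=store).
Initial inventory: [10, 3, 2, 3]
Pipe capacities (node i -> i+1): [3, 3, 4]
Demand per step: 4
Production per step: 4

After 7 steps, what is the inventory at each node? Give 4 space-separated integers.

Step 1: demand=4,sold=3 ship[2->3]=2 ship[1->2]=3 ship[0->1]=3 prod=4 -> inv=[11 3 3 2]
Step 2: demand=4,sold=2 ship[2->3]=3 ship[1->2]=3 ship[0->1]=3 prod=4 -> inv=[12 3 3 3]
Step 3: demand=4,sold=3 ship[2->3]=3 ship[1->2]=3 ship[0->1]=3 prod=4 -> inv=[13 3 3 3]
Step 4: demand=4,sold=3 ship[2->3]=3 ship[1->2]=3 ship[0->1]=3 prod=4 -> inv=[14 3 3 3]
Step 5: demand=4,sold=3 ship[2->3]=3 ship[1->2]=3 ship[0->1]=3 prod=4 -> inv=[15 3 3 3]
Step 6: demand=4,sold=3 ship[2->3]=3 ship[1->2]=3 ship[0->1]=3 prod=4 -> inv=[16 3 3 3]
Step 7: demand=4,sold=3 ship[2->3]=3 ship[1->2]=3 ship[0->1]=3 prod=4 -> inv=[17 3 3 3]

17 3 3 3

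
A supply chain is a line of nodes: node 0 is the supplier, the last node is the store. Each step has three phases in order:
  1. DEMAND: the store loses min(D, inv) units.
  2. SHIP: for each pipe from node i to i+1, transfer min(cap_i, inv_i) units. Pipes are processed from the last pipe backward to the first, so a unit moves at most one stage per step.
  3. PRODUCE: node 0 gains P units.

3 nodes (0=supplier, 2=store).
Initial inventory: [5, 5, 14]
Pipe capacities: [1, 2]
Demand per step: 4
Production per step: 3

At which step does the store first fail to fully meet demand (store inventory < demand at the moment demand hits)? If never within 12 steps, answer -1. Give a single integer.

Step 1: demand=4,sold=4 ship[1->2]=2 ship[0->1]=1 prod=3 -> [7 4 12]
Step 2: demand=4,sold=4 ship[1->2]=2 ship[0->1]=1 prod=3 -> [9 3 10]
Step 3: demand=4,sold=4 ship[1->2]=2 ship[0->1]=1 prod=3 -> [11 2 8]
Step 4: demand=4,sold=4 ship[1->2]=2 ship[0->1]=1 prod=3 -> [13 1 6]
Step 5: demand=4,sold=4 ship[1->2]=1 ship[0->1]=1 prod=3 -> [15 1 3]
Step 6: demand=4,sold=3 ship[1->2]=1 ship[0->1]=1 prod=3 -> [17 1 1]
Step 7: demand=4,sold=1 ship[1->2]=1 ship[0->1]=1 prod=3 -> [19 1 1]
Step 8: demand=4,sold=1 ship[1->2]=1 ship[0->1]=1 prod=3 -> [21 1 1]
Step 9: demand=4,sold=1 ship[1->2]=1 ship[0->1]=1 prod=3 -> [23 1 1]
Step 10: demand=4,sold=1 ship[1->2]=1 ship[0->1]=1 prod=3 -> [25 1 1]
Step 11: demand=4,sold=1 ship[1->2]=1 ship[0->1]=1 prod=3 -> [27 1 1]
Step 12: demand=4,sold=1 ship[1->2]=1 ship[0->1]=1 prod=3 -> [29 1 1]
First stockout at step 6

6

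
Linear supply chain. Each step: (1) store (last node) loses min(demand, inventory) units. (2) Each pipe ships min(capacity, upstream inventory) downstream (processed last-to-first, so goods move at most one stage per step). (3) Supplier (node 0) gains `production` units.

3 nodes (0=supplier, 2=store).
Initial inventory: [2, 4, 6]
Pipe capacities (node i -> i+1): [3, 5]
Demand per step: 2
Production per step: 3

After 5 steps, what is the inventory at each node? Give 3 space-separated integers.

Step 1: demand=2,sold=2 ship[1->2]=4 ship[0->1]=2 prod=3 -> inv=[3 2 8]
Step 2: demand=2,sold=2 ship[1->2]=2 ship[0->1]=3 prod=3 -> inv=[3 3 8]
Step 3: demand=2,sold=2 ship[1->2]=3 ship[0->1]=3 prod=3 -> inv=[3 3 9]
Step 4: demand=2,sold=2 ship[1->2]=3 ship[0->1]=3 prod=3 -> inv=[3 3 10]
Step 5: demand=2,sold=2 ship[1->2]=3 ship[0->1]=3 prod=3 -> inv=[3 3 11]

3 3 11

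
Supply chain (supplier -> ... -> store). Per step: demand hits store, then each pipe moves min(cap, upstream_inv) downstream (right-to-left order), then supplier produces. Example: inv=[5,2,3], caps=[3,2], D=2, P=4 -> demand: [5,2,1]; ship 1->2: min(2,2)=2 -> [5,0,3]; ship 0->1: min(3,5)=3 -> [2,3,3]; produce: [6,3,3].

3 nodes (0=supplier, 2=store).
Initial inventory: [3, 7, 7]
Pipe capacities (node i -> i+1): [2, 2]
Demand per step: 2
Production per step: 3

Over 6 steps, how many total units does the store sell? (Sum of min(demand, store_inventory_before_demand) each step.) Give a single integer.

Step 1: sold=2 (running total=2) -> [4 7 7]
Step 2: sold=2 (running total=4) -> [5 7 7]
Step 3: sold=2 (running total=6) -> [6 7 7]
Step 4: sold=2 (running total=8) -> [7 7 7]
Step 5: sold=2 (running total=10) -> [8 7 7]
Step 6: sold=2 (running total=12) -> [9 7 7]

Answer: 12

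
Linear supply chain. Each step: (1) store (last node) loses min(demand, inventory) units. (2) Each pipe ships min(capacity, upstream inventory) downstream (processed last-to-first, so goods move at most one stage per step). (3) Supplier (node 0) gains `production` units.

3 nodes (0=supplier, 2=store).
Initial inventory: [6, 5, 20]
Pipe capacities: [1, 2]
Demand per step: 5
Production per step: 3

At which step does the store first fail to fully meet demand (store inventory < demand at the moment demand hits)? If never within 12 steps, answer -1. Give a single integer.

Step 1: demand=5,sold=5 ship[1->2]=2 ship[0->1]=1 prod=3 -> [8 4 17]
Step 2: demand=5,sold=5 ship[1->2]=2 ship[0->1]=1 prod=3 -> [10 3 14]
Step 3: demand=5,sold=5 ship[1->2]=2 ship[0->1]=1 prod=3 -> [12 2 11]
Step 4: demand=5,sold=5 ship[1->2]=2 ship[0->1]=1 prod=3 -> [14 1 8]
Step 5: demand=5,sold=5 ship[1->2]=1 ship[0->1]=1 prod=3 -> [16 1 4]
Step 6: demand=5,sold=4 ship[1->2]=1 ship[0->1]=1 prod=3 -> [18 1 1]
Step 7: demand=5,sold=1 ship[1->2]=1 ship[0->1]=1 prod=3 -> [20 1 1]
Step 8: demand=5,sold=1 ship[1->2]=1 ship[0->1]=1 prod=3 -> [22 1 1]
Step 9: demand=5,sold=1 ship[1->2]=1 ship[0->1]=1 prod=3 -> [24 1 1]
Step 10: demand=5,sold=1 ship[1->2]=1 ship[0->1]=1 prod=3 -> [26 1 1]
Step 11: demand=5,sold=1 ship[1->2]=1 ship[0->1]=1 prod=3 -> [28 1 1]
Step 12: demand=5,sold=1 ship[1->2]=1 ship[0->1]=1 prod=3 -> [30 1 1]
First stockout at step 6

6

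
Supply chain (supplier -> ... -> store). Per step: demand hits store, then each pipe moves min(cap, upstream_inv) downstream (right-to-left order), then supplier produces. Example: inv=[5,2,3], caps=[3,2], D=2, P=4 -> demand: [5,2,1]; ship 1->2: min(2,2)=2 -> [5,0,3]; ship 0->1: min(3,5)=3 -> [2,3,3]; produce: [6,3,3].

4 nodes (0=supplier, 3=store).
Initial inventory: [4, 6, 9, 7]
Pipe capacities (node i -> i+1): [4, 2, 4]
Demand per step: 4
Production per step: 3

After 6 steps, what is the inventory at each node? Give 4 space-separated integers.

Step 1: demand=4,sold=4 ship[2->3]=4 ship[1->2]=2 ship[0->1]=4 prod=3 -> inv=[3 8 7 7]
Step 2: demand=4,sold=4 ship[2->3]=4 ship[1->2]=2 ship[0->1]=3 prod=3 -> inv=[3 9 5 7]
Step 3: demand=4,sold=4 ship[2->3]=4 ship[1->2]=2 ship[0->1]=3 prod=3 -> inv=[3 10 3 7]
Step 4: demand=4,sold=4 ship[2->3]=3 ship[1->2]=2 ship[0->1]=3 prod=3 -> inv=[3 11 2 6]
Step 5: demand=4,sold=4 ship[2->3]=2 ship[1->2]=2 ship[0->1]=3 prod=3 -> inv=[3 12 2 4]
Step 6: demand=4,sold=4 ship[2->3]=2 ship[1->2]=2 ship[0->1]=3 prod=3 -> inv=[3 13 2 2]

3 13 2 2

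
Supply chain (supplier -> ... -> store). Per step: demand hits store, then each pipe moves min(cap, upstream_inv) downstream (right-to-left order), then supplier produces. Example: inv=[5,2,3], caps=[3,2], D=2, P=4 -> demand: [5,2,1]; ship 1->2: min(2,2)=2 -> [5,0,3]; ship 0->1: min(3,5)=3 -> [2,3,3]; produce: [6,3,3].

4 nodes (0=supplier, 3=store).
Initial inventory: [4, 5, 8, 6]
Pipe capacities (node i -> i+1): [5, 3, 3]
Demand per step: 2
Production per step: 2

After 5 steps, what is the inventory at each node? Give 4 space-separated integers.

Step 1: demand=2,sold=2 ship[2->3]=3 ship[1->2]=3 ship[0->1]=4 prod=2 -> inv=[2 6 8 7]
Step 2: demand=2,sold=2 ship[2->3]=3 ship[1->2]=3 ship[0->1]=2 prod=2 -> inv=[2 5 8 8]
Step 3: demand=2,sold=2 ship[2->3]=3 ship[1->2]=3 ship[0->1]=2 prod=2 -> inv=[2 4 8 9]
Step 4: demand=2,sold=2 ship[2->3]=3 ship[1->2]=3 ship[0->1]=2 prod=2 -> inv=[2 3 8 10]
Step 5: demand=2,sold=2 ship[2->3]=3 ship[1->2]=3 ship[0->1]=2 prod=2 -> inv=[2 2 8 11]

2 2 8 11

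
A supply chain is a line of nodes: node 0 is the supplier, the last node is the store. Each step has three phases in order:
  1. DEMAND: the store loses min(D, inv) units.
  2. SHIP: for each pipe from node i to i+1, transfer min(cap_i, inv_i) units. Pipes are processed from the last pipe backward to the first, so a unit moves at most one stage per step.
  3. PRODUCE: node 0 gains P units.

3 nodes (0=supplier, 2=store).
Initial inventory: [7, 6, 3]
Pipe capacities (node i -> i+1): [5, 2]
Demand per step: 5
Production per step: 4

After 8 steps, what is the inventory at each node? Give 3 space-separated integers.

Step 1: demand=5,sold=3 ship[1->2]=2 ship[0->1]=5 prod=4 -> inv=[6 9 2]
Step 2: demand=5,sold=2 ship[1->2]=2 ship[0->1]=5 prod=4 -> inv=[5 12 2]
Step 3: demand=5,sold=2 ship[1->2]=2 ship[0->1]=5 prod=4 -> inv=[4 15 2]
Step 4: demand=5,sold=2 ship[1->2]=2 ship[0->1]=4 prod=4 -> inv=[4 17 2]
Step 5: demand=5,sold=2 ship[1->2]=2 ship[0->1]=4 prod=4 -> inv=[4 19 2]
Step 6: demand=5,sold=2 ship[1->2]=2 ship[0->1]=4 prod=4 -> inv=[4 21 2]
Step 7: demand=5,sold=2 ship[1->2]=2 ship[0->1]=4 prod=4 -> inv=[4 23 2]
Step 8: demand=5,sold=2 ship[1->2]=2 ship[0->1]=4 prod=4 -> inv=[4 25 2]

4 25 2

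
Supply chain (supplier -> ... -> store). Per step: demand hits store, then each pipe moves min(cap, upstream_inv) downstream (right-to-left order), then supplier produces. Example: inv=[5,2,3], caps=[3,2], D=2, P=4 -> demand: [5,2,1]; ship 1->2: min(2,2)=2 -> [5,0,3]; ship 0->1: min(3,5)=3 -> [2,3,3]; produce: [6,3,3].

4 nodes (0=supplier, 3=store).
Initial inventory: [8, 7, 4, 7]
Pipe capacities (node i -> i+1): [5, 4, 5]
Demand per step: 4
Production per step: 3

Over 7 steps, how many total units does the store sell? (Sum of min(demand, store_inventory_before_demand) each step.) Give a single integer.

Step 1: sold=4 (running total=4) -> [6 8 4 7]
Step 2: sold=4 (running total=8) -> [4 9 4 7]
Step 3: sold=4 (running total=12) -> [3 9 4 7]
Step 4: sold=4 (running total=16) -> [3 8 4 7]
Step 5: sold=4 (running total=20) -> [3 7 4 7]
Step 6: sold=4 (running total=24) -> [3 6 4 7]
Step 7: sold=4 (running total=28) -> [3 5 4 7]

Answer: 28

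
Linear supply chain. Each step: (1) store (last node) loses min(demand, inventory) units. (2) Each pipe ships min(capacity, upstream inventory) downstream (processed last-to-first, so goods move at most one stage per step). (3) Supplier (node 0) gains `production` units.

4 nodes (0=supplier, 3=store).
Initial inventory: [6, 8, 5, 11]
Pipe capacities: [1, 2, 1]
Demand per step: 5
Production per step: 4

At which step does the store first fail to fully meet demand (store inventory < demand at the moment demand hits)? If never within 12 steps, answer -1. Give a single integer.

Step 1: demand=5,sold=5 ship[2->3]=1 ship[1->2]=2 ship[0->1]=1 prod=4 -> [9 7 6 7]
Step 2: demand=5,sold=5 ship[2->3]=1 ship[1->2]=2 ship[0->1]=1 prod=4 -> [12 6 7 3]
Step 3: demand=5,sold=3 ship[2->3]=1 ship[1->2]=2 ship[0->1]=1 prod=4 -> [15 5 8 1]
Step 4: demand=5,sold=1 ship[2->3]=1 ship[1->2]=2 ship[0->1]=1 prod=4 -> [18 4 9 1]
Step 5: demand=5,sold=1 ship[2->3]=1 ship[1->2]=2 ship[0->1]=1 prod=4 -> [21 3 10 1]
Step 6: demand=5,sold=1 ship[2->3]=1 ship[1->2]=2 ship[0->1]=1 prod=4 -> [24 2 11 1]
Step 7: demand=5,sold=1 ship[2->3]=1 ship[1->2]=2 ship[0->1]=1 prod=4 -> [27 1 12 1]
Step 8: demand=5,sold=1 ship[2->3]=1 ship[1->2]=1 ship[0->1]=1 prod=4 -> [30 1 12 1]
Step 9: demand=5,sold=1 ship[2->3]=1 ship[1->2]=1 ship[0->1]=1 prod=4 -> [33 1 12 1]
Step 10: demand=5,sold=1 ship[2->3]=1 ship[1->2]=1 ship[0->1]=1 prod=4 -> [36 1 12 1]
Step 11: demand=5,sold=1 ship[2->3]=1 ship[1->2]=1 ship[0->1]=1 prod=4 -> [39 1 12 1]
Step 12: demand=5,sold=1 ship[2->3]=1 ship[1->2]=1 ship[0->1]=1 prod=4 -> [42 1 12 1]
First stockout at step 3

3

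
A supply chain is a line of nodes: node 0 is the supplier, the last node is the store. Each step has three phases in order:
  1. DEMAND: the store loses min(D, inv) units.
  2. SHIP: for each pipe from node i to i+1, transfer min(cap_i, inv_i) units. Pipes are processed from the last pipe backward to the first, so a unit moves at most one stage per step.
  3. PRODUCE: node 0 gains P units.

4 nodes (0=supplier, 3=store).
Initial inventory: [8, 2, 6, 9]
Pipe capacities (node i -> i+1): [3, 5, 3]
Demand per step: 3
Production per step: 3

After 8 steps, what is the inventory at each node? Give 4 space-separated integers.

Step 1: demand=3,sold=3 ship[2->3]=3 ship[1->2]=2 ship[0->1]=3 prod=3 -> inv=[8 3 5 9]
Step 2: demand=3,sold=3 ship[2->3]=3 ship[1->2]=3 ship[0->1]=3 prod=3 -> inv=[8 3 5 9]
Step 3: demand=3,sold=3 ship[2->3]=3 ship[1->2]=3 ship[0->1]=3 prod=3 -> inv=[8 3 5 9]
Step 4: demand=3,sold=3 ship[2->3]=3 ship[1->2]=3 ship[0->1]=3 prod=3 -> inv=[8 3 5 9]
Step 5: demand=3,sold=3 ship[2->3]=3 ship[1->2]=3 ship[0->1]=3 prod=3 -> inv=[8 3 5 9]
Step 6: demand=3,sold=3 ship[2->3]=3 ship[1->2]=3 ship[0->1]=3 prod=3 -> inv=[8 3 5 9]
Step 7: demand=3,sold=3 ship[2->3]=3 ship[1->2]=3 ship[0->1]=3 prod=3 -> inv=[8 3 5 9]
Step 8: demand=3,sold=3 ship[2->3]=3 ship[1->2]=3 ship[0->1]=3 prod=3 -> inv=[8 3 5 9]

8 3 5 9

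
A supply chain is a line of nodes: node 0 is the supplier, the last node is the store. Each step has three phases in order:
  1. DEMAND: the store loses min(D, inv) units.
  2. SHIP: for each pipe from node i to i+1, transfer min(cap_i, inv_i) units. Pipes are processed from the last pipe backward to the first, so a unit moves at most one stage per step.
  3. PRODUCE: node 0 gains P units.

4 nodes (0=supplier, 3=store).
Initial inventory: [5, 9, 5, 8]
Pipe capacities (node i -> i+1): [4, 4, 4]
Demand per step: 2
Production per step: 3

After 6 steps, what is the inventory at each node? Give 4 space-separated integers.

Step 1: demand=2,sold=2 ship[2->3]=4 ship[1->2]=4 ship[0->1]=4 prod=3 -> inv=[4 9 5 10]
Step 2: demand=2,sold=2 ship[2->3]=4 ship[1->2]=4 ship[0->1]=4 prod=3 -> inv=[3 9 5 12]
Step 3: demand=2,sold=2 ship[2->3]=4 ship[1->2]=4 ship[0->1]=3 prod=3 -> inv=[3 8 5 14]
Step 4: demand=2,sold=2 ship[2->3]=4 ship[1->2]=4 ship[0->1]=3 prod=3 -> inv=[3 7 5 16]
Step 5: demand=2,sold=2 ship[2->3]=4 ship[1->2]=4 ship[0->1]=3 prod=3 -> inv=[3 6 5 18]
Step 6: demand=2,sold=2 ship[2->3]=4 ship[1->2]=4 ship[0->1]=3 prod=3 -> inv=[3 5 5 20]

3 5 5 20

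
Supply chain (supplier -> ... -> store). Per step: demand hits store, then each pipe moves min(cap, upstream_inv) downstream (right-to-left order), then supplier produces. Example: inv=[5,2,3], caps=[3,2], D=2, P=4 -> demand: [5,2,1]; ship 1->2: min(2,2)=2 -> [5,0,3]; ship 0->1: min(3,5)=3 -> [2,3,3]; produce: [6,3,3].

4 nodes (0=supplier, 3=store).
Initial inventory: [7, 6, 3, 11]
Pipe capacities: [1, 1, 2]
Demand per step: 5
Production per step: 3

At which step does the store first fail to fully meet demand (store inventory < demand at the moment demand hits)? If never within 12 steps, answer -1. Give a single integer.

Step 1: demand=5,sold=5 ship[2->3]=2 ship[1->2]=1 ship[0->1]=1 prod=3 -> [9 6 2 8]
Step 2: demand=5,sold=5 ship[2->3]=2 ship[1->2]=1 ship[0->1]=1 prod=3 -> [11 6 1 5]
Step 3: demand=5,sold=5 ship[2->3]=1 ship[1->2]=1 ship[0->1]=1 prod=3 -> [13 6 1 1]
Step 4: demand=5,sold=1 ship[2->3]=1 ship[1->2]=1 ship[0->1]=1 prod=3 -> [15 6 1 1]
Step 5: demand=5,sold=1 ship[2->3]=1 ship[1->2]=1 ship[0->1]=1 prod=3 -> [17 6 1 1]
Step 6: demand=5,sold=1 ship[2->3]=1 ship[1->2]=1 ship[0->1]=1 prod=3 -> [19 6 1 1]
Step 7: demand=5,sold=1 ship[2->3]=1 ship[1->2]=1 ship[0->1]=1 prod=3 -> [21 6 1 1]
Step 8: demand=5,sold=1 ship[2->3]=1 ship[1->2]=1 ship[0->1]=1 prod=3 -> [23 6 1 1]
Step 9: demand=5,sold=1 ship[2->3]=1 ship[1->2]=1 ship[0->1]=1 prod=3 -> [25 6 1 1]
Step 10: demand=5,sold=1 ship[2->3]=1 ship[1->2]=1 ship[0->1]=1 prod=3 -> [27 6 1 1]
Step 11: demand=5,sold=1 ship[2->3]=1 ship[1->2]=1 ship[0->1]=1 prod=3 -> [29 6 1 1]
Step 12: demand=5,sold=1 ship[2->3]=1 ship[1->2]=1 ship[0->1]=1 prod=3 -> [31 6 1 1]
First stockout at step 4

4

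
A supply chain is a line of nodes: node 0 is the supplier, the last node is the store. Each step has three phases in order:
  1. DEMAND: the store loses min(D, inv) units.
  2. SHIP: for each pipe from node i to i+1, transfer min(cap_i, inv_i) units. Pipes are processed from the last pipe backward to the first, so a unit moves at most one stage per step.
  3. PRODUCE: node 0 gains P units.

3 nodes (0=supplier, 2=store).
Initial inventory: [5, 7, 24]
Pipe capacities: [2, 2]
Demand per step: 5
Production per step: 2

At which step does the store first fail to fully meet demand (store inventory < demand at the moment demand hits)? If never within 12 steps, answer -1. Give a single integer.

Step 1: demand=5,sold=5 ship[1->2]=2 ship[0->1]=2 prod=2 -> [5 7 21]
Step 2: demand=5,sold=5 ship[1->2]=2 ship[0->1]=2 prod=2 -> [5 7 18]
Step 3: demand=5,sold=5 ship[1->2]=2 ship[0->1]=2 prod=2 -> [5 7 15]
Step 4: demand=5,sold=5 ship[1->2]=2 ship[0->1]=2 prod=2 -> [5 7 12]
Step 5: demand=5,sold=5 ship[1->2]=2 ship[0->1]=2 prod=2 -> [5 7 9]
Step 6: demand=5,sold=5 ship[1->2]=2 ship[0->1]=2 prod=2 -> [5 7 6]
Step 7: demand=5,sold=5 ship[1->2]=2 ship[0->1]=2 prod=2 -> [5 7 3]
Step 8: demand=5,sold=3 ship[1->2]=2 ship[0->1]=2 prod=2 -> [5 7 2]
Step 9: demand=5,sold=2 ship[1->2]=2 ship[0->1]=2 prod=2 -> [5 7 2]
Step 10: demand=5,sold=2 ship[1->2]=2 ship[0->1]=2 prod=2 -> [5 7 2]
Step 11: demand=5,sold=2 ship[1->2]=2 ship[0->1]=2 prod=2 -> [5 7 2]
Step 12: demand=5,sold=2 ship[1->2]=2 ship[0->1]=2 prod=2 -> [5 7 2]
First stockout at step 8

8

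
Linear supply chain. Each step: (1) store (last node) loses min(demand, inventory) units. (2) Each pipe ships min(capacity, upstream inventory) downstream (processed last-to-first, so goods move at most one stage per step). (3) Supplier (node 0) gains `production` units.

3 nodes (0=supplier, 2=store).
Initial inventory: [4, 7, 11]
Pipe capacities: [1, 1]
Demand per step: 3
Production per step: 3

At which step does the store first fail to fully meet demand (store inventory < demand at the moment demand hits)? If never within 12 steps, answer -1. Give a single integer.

Step 1: demand=3,sold=3 ship[1->2]=1 ship[0->1]=1 prod=3 -> [6 7 9]
Step 2: demand=3,sold=3 ship[1->2]=1 ship[0->1]=1 prod=3 -> [8 7 7]
Step 3: demand=3,sold=3 ship[1->2]=1 ship[0->1]=1 prod=3 -> [10 7 5]
Step 4: demand=3,sold=3 ship[1->2]=1 ship[0->1]=1 prod=3 -> [12 7 3]
Step 5: demand=3,sold=3 ship[1->2]=1 ship[0->1]=1 prod=3 -> [14 7 1]
Step 6: demand=3,sold=1 ship[1->2]=1 ship[0->1]=1 prod=3 -> [16 7 1]
Step 7: demand=3,sold=1 ship[1->2]=1 ship[0->1]=1 prod=3 -> [18 7 1]
Step 8: demand=3,sold=1 ship[1->2]=1 ship[0->1]=1 prod=3 -> [20 7 1]
Step 9: demand=3,sold=1 ship[1->2]=1 ship[0->1]=1 prod=3 -> [22 7 1]
Step 10: demand=3,sold=1 ship[1->2]=1 ship[0->1]=1 prod=3 -> [24 7 1]
Step 11: demand=3,sold=1 ship[1->2]=1 ship[0->1]=1 prod=3 -> [26 7 1]
Step 12: demand=3,sold=1 ship[1->2]=1 ship[0->1]=1 prod=3 -> [28 7 1]
First stockout at step 6

6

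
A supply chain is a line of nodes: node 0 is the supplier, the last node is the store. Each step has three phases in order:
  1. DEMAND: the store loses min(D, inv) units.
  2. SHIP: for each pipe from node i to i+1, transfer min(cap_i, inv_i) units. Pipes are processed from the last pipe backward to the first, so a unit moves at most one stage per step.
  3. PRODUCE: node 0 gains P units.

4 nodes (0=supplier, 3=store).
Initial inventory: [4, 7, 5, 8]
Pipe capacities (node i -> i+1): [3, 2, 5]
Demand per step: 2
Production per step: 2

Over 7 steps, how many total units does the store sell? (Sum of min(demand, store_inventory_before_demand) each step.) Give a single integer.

Step 1: sold=2 (running total=2) -> [3 8 2 11]
Step 2: sold=2 (running total=4) -> [2 9 2 11]
Step 3: sold=2 (running total=6) -> [2 9 2 11]
Step 4: sold=2 (running total=8) -> [2 9 2 11]
Step 5: sold=2 (running total=10) -> [2 9 2 11]
Step 6: sold=2 (running total=12) -> [2 9 2 11]
Step 7: sold=2 (running total=14) -> [2 9 2 11]

Answer: 14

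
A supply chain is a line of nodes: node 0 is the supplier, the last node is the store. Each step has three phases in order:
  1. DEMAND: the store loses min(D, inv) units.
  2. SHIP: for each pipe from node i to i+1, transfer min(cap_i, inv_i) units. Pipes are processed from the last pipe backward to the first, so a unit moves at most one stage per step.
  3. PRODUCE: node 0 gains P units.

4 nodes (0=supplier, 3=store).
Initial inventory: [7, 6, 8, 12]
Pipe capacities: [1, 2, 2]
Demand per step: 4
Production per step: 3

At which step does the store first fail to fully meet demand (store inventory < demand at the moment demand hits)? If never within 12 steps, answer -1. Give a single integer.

Step 1: demand=4,sold=4 ship[2->3]=2 ship[1->2]=2 ship[0->1]=1 prod=3 -> [9 5 8 10]
Step 2: demand=4,sold=4 ship[2->3]=2 ship[1->2]=2 ship[0->1]=1 prod=3 -> [11 4 8 8]
Step 3: demand=4,sold=4 ship[2->3]=2 ship[1->2]=2 ship[0->1]=1 prod=3 -> [13 3 8 6]
Step 4: demand=4,sold=4 ship[2->3]=2 ship[1->2]=2 ship[0->1]=1 prod=3 -> [15 2 8 4]
Step 5: demand=4,sold=4 ship[2->3]=2 ship[1->2]=2 ship[0->1]=1 prod=3 -> [17 1 8 2]
Step 6: demand=4,sold=2 ship[2->3]=2 ship[1->2]=1 ship[0->1]=1 prod=3 -> [19 1 7 2]
Step 7: demand=4,sold=2 ship[2->3]=2 ship[1->2]=1 ship[0->1]=1 prod=3 -> [21 1 6 2]
Step 8: demand=4,sold=2 ship[2->3]=2 ship[1->2]=1 ship[0->1]=1 prod=3 -> [23 1 5 2]
Step 9: demand=4,sold=2 ship[2->3]=2 ship[1->2]=1 ship[0->1]=1 prod=3 -> [25 1 4 2]
Step 10: demand=4,sold=2 ship[2->3]=2 ship[1->2]=1 ship[0->1]=1 prod=3 -> [27 1 3 2]
Step 11: demand=4,sold=2 ship[2->3]=2 ship[1->2]=1 ship[0->1]=1 prod=3 -> [29 1 2 2]
Step 12: demand=4,sold=2 ship[2->3]=2 ship[1->2]=1 ship[0->1]=1 prod=3 -> [31 1 1 2]
First stockout at step 6

6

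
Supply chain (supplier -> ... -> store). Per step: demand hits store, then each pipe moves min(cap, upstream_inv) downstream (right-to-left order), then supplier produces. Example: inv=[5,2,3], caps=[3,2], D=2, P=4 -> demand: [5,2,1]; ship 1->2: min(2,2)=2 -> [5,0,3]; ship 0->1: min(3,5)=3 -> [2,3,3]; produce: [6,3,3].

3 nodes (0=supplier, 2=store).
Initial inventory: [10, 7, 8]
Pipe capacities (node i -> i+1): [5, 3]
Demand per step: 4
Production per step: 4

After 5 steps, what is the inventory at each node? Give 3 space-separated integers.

Step 1: demand=4,sold=4 ship[1->2]=3 ship[0->1]=5 prod=4 -> inv=[9 9 7]
Step 2: demand=4,sold=4 ship[1->2]=3 ship[0->1]=5 prod=4 -> inv=[8 11 6]
Step 3: demand=4,sold=4 ship[1->2]=3 ship[0->1]=5 prod=4 -> inv=[7 13 5]
Step 4: demand=4,sold=4 ship[1->2]=3 ship[0->1]=5 prod=4 -> inv=[6 15 4]
Step 5: demand=4,sold=4 ship[1->2]=3 ship[0->1]=5 prod=4 -> inv=[5 17 3]

5 17 3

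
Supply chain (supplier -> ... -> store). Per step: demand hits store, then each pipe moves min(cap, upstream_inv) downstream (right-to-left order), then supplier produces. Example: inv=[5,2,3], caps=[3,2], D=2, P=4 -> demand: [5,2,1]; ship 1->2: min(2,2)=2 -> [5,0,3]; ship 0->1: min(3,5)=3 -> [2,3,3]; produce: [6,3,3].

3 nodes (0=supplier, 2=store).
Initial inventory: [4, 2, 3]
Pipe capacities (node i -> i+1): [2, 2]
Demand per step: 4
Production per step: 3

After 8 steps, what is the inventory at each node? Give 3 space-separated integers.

Step 1: demand=4,sold=3 ship[1->2]=2 ship[0->1]=2 prod=3 -> inv=[5 2 2]
Step 2: demand=4,sold=2 ship[1->2]=2 ship[0->1]=2 prod=3 -> inv=[6 2 2]
Step 3: demand=4,sold=2 ship[1->2]=2 ship[0->1]=2 prod=3 -> inv=[7 2 2]
Step 4: demand=4,sold=2 ship[1->2]=2 ship[0->1]=2 prod=3 -> inv=[8 2 2]
Step 5: demand=4,sold=2 ship[1->2]=2 ship[0->1]=2 prod=3 -> inv=[9 2 2]
Step 6: demand=4,sold=2 ship[1->2]=2 ship[0->1]=2 prod=3 -> inv=[10 2 2]
Step 7: demand=4,sold=2 ship[1->2]=2 ship[0->1]=2 prod=3 -> inv=[11 2 2]
Step 8: demand=4,sold=2 ship[1->2]=2 ship[0->1]=2 prod=3 -> inv=[12 2 2]

12 2 2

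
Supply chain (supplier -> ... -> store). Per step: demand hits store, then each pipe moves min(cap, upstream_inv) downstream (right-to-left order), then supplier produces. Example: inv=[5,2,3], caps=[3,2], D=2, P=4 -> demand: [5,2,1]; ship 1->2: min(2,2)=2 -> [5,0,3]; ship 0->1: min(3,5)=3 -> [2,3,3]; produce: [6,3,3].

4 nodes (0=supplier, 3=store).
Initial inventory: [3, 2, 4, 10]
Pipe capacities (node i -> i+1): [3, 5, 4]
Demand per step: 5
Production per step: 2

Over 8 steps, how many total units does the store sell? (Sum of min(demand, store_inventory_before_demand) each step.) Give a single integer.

Step 1: sold=5 (running total=5) -> [2 3 2 9]
Step 2: sold=5 (running total=10) -> [2 2 3 6]
Step 3: sold=5 (running total=15) -> [2 2 2 4]
Step 4: sold=4 (running total=19) -> [2 2 2 2]
Step 5: sold=2 (running total=21) -> [2 2 2 2]
Step 6: sold=2 (running total=23) -> [2 2 2 2]
Step 7: sold=2 (running total=25) -> [2 2 2 2]
Step 8: sold=2 (running total=27) -> [2 2 2 2]

Answer: 27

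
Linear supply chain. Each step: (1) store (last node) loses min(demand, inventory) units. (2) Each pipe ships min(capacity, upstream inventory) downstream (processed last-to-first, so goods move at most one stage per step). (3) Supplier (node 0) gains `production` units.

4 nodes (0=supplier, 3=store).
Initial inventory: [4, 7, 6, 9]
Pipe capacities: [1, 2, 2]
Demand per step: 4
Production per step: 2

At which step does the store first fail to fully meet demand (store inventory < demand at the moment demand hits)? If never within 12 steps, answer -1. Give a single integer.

Step 1: demand=4,sold=4 ship[2->3]=2 ship[1->2]=2 ship[0->1]=1 prod=2 -> [5 6 6 7]
Step 2: demand=4,sold=4 ship[2->3]=2 ship[1->2]=2 ship[0->1]=1 prod=2 -> [6 5 6 5]
Step 3: demand=4,sold=4 ship[2->3]=2 ship[1->2]=2 ship[0->1]=1 prod=2 -> [7 4 6 3]
Step 4: demand=4,sold=3 ship[2->3]=2 ship[1->2]=2 ship[0->1]=1 prod=2 -> [8 3 6 2]
Step 5: demand=4,sold=2 ship[2->3]=2 ship[1->2]=2 ship[0->1]=1 prod=2 -> [9 2 6 2]
Step 6: demand=4,sold=2 ship[2->3]=2 ship[1->2]=2 ship[0->1]=1 prod=2 -> [10 1 6 2]
Step 7: demand=4,sold=2 ship[2->3]=2 ship[1->2]=1 ship[0->1]=1 prod=2 -> [11 1 5 2]
Step 8: demand=4,sold=2 ship[2->3]=2 ship[1->2]=1 ship[0->1]=1 prod=2 -> [12 1 4 2]
Step 9: demand=4,sold=2 ship[2->3]=2 ship[1->2]=1 ship[0->1]=1 prod=2 -> [13 1 3 2]
Step 10: demand=4,sold=2 ship[2->3]=2 ship[1->2]=1 ship[0->1]=1 prod=2 -> [14 1 2 2]
Step 11: demand=4,sold=2 ship[2->3]=2 ship[1->2]=1 ship[0->1]=1 prod=2 -> [15 1 1 2]
Step 12: demand=4,sold=2 ship[2->3]=1 ship[1->2]=1 ship[0->1]=1 prod=2 -> [16 1 1 1]
First stockout at step 4

4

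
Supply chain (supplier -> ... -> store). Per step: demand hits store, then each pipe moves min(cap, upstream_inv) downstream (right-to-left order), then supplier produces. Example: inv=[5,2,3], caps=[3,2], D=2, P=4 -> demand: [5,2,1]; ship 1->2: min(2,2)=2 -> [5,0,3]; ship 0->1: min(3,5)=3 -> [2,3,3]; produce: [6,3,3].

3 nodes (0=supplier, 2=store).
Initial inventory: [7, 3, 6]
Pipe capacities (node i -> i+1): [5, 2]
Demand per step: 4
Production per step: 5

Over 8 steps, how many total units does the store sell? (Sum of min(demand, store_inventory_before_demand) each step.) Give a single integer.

Step 1: sold=4 (running total=4) -> [7 6 4]
Step 2: sold=4 (running total=8) -> [7 9 2]
Step 3: sold=2 (running total=10) -> [7 12 2]
Step 4: sold=2 (running total=12) -> [7 15 2]
Step 5: sold=2 (running total=14) -> [7 18 2]
Step 6: sold=2 (running total=16) -> [7 21 2]
Step 7: sold=2 (running total=18) -> [7 24 2]
Step 8: sold=2 (running total=20) -> [7 27 2]

Answer: 20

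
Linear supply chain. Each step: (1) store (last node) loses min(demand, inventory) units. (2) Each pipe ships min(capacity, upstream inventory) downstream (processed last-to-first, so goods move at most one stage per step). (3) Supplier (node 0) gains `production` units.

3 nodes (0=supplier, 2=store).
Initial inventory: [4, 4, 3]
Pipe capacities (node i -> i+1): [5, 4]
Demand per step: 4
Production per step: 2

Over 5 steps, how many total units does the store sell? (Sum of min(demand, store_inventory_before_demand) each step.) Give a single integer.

Step 1: sold=3 (running total=3) -> [2 4 4]
Step 2: sold=4 (running total=7) -> [2 2 4]
Step 3: sold=4 (running total=11) -> [2 2 2]
Step 4: sold=2 (running total=13) -> [2 2 2]
Step 5: sold=2 (running total=15) -> [2 2 2]

Answer: 15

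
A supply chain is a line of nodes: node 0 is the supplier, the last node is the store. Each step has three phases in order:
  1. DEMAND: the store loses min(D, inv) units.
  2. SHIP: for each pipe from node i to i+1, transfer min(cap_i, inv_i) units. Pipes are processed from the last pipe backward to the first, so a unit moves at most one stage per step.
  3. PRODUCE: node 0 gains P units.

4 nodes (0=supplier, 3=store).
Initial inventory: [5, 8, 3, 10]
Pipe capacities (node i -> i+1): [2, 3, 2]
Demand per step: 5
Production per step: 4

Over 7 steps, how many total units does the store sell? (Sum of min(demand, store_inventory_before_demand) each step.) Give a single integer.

Answer: 22

Derivation:
Step 1: sold=5 (running total=5) -> [7 7 4 7]
Step 2: sold=5 (running total=10) -> [9 6 5 4]
Step 3: sold=4 (running total=14) -> [11 5 6 2]
Step 4: sold=2 (running total=16) -> [13 4 7 2]
Step 5: sold=2 (running total=18) -> [15 3 8 2]
Step 6: sold=2 (running total=20) -> [17 2 9 2]
Step 7: sold=2 (running total=22) -> [19 2 9 2]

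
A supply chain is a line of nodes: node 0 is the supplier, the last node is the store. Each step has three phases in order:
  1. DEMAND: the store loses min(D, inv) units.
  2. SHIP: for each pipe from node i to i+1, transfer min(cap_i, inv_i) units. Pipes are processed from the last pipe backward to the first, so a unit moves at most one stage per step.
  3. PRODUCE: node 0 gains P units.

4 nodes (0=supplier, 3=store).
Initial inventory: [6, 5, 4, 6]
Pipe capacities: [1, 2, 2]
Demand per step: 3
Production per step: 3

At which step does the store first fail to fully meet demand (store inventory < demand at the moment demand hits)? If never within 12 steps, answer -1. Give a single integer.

Step 1: demand=3,sold=3 ship[2->3]=2 ship[1->2]=2 ship[0->1]=1 prod=3 -> [8 4 4 5]
Step 2: demand=3,sold=3 ship[2->3]=2 ship[1->2]=2 ship[0->1]=1 prod=3 -> [10 3 4 4]
Step 3: demand=3,sold=3 ship[2->3]=2 ship[1->2]=2 ship[0->1]=1 prod=3 -> [12 2 4 3]
Step 4: demand=3,sold=3 ship[2->3]=2 ship[1->2]=2 ship[0->1]=1 prod=3 -> [14 1 4 2]
Step 5: demand=3,sold=2 ship[2->3]=2 ship[1->2]=1 ship[0->1]=1 prod=3 -> [16 1 3 2]
Step 6: demand=3,sold=2 ship[2->3]=2 ship[1->2]=1 ship[0->1]=1 prod=3 -> [18 1 2 2]
Step 7: demand=3,sold=2 ship[2->3]=2 ship[1->2]=1 ship[0->1]=1 prod=3 -> [20 1 1 2]
Step 8: demand=3,sold=2 ship[2->3]=1 ship[1->2]=1 ship[0->1]=1 prod=3 -> [22 1 1 1]
Step 9: demand=3,sold=1 ship[2->3]=1 ship[1->2]=1 ship[0->1]=1 prod=3 -> [24 1 1 1]
Step 10: demand=3,sold=1 ship[2->3]=1 ship[1->2]=1 ship[0->1]=1 prod=3 -> [26 1 1 1]
Step 11: demand=3,sold=1 ship[2->3]=1 ship[1->2]=1 ship[0->1]=1 prod=3 -> [28 1 1 1]
Step 12: demand=3,sold=1 ship[2->3]=1 ship[1->2]=1 ship[0->1]=1 prod=3 -> [30 1 1 1]
First stockout at step 5

5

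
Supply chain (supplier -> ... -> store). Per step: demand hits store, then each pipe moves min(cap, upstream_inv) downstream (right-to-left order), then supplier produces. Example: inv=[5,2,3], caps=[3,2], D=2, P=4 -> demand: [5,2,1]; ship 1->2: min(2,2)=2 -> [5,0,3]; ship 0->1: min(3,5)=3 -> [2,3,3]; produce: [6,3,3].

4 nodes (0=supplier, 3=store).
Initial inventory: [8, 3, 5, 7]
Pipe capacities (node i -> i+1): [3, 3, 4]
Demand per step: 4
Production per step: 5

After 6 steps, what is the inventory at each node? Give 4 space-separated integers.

Step 1: demand=4,sold=4 ship[2->3]=4 ship[1->2]=3 ship[0->1]=3 prod=5 -> inv=[10 3 4 7]
Step 2: demand=4,sold=4 ship[2->3]=4 ship[1->2]=3 ship[0->1]=3 prod=5 -> inv=[12 3 3 7]
Step 3: demand=4,sold=4 ship[2->3]=3 ship[1->2]=3 ship[0->1]=3 prod=5 -> inv=[14 3 3 6]
Step 4: demand=4,sold=4 ship[2->3]=3 ship[1->2]=3 ship[0->1]=3 prod=5 -> inv=[16 3 3 5]
Step 5: demand=4,sold=4 ship[2->3]=3 ship[1->2]=3 ship[0->1]=3 prod=5 -> inv=[18 3 3 4]
Step 6: demand=4,sold=4 ship[2->3]=3 ship[1->2]=3 ship[0->1]=3 prod=5 -> inv=[20 3 3 3]

20 3 3 3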